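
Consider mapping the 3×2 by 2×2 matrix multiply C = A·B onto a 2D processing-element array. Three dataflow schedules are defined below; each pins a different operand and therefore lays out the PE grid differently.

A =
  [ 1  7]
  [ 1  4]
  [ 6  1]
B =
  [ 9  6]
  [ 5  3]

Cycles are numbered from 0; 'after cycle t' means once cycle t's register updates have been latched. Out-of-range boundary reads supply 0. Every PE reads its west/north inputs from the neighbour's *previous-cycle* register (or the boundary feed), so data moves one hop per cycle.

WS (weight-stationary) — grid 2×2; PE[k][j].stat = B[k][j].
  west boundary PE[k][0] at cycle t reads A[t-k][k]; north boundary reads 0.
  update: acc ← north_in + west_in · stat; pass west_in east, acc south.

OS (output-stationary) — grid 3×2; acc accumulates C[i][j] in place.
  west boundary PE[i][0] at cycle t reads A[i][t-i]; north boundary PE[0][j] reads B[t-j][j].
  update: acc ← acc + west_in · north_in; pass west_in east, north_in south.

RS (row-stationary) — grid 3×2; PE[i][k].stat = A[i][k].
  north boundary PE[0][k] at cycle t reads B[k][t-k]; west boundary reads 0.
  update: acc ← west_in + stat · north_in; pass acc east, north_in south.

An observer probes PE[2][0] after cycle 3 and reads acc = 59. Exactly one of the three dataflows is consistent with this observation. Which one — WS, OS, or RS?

— WS: 2×2 array has no PE[2][0].
Under OS (3×2), PE[2][0]:
  step 0 · PE2,0: acc=0; fwd→0 fwd↓0
  step 1 · PE2,0: acc=0; fwd→0 fwd↓0
  step 2 · PE2,0: acc=54; fwd→6 fwd↓9
  step 3 · PE2,0: acc=59; fwd→1 fwd↓5
Under RS (3×2), PE[2][0]:
  step 0 · PE2,0: acc=0; fwd→0 fwd↓0
  step 1 · PE2,0: acc=0; fwd→0 fwd↓0
  step 2 · PE2,0: acc=54; fwd→54 fwd↓9
  step 3 · PE2,0: acc=36; fwd→36 fwd↓6

dataflow = OS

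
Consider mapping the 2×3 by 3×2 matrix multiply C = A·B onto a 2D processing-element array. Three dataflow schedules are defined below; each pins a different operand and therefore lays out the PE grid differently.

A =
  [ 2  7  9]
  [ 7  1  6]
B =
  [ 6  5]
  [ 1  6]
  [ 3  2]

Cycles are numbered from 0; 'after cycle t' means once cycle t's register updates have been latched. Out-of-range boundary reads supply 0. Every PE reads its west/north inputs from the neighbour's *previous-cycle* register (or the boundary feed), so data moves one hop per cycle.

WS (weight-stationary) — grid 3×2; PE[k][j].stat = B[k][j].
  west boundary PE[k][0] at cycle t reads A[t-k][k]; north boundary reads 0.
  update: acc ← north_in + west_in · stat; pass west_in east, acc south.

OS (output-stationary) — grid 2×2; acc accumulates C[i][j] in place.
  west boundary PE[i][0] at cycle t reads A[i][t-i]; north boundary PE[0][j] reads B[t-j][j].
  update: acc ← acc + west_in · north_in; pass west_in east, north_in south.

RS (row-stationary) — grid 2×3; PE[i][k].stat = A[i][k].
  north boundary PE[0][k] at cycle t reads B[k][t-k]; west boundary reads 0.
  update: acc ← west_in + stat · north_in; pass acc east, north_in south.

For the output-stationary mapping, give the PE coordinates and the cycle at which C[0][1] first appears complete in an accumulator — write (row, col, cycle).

(row, col, cycle) = (0, 1, 3)

OS: C[0][1] accumulates in PE[0][1]:
  [0] (0,1) acc=0 (h:0 v:0)
  [1] (0,1) acc=10 (h:2 v:5)
  [2] (0,1) acc=52 (h:7 v:6)
  [3] (0,1) acc=70 (h:9 v:2)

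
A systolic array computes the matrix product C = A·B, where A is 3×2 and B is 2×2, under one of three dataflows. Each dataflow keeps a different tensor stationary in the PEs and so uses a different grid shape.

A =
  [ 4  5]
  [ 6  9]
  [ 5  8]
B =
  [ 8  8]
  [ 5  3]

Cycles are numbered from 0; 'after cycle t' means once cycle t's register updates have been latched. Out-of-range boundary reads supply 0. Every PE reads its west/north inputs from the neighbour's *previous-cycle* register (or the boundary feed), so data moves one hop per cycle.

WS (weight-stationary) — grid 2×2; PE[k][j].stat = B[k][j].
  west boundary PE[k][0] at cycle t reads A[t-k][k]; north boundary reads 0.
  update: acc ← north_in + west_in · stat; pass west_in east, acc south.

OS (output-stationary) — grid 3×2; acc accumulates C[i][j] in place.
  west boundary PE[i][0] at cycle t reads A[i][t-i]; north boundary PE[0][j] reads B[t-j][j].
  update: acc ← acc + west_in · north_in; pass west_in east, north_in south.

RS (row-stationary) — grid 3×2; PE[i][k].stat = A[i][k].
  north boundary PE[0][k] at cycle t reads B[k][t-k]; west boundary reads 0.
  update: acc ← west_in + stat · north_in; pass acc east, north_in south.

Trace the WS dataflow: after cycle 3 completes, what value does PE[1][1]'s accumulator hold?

WS (2×2). Following PE[1][1] plus its west/north inputs:
  0: (0,1).acc=0  regs=<0,0>
  0: (1,0).acc=0  regs=<0,0>
  0: (1,1).acc=0  regs=<0,0>
  1: (0,1).acc=32  regs=<4,32>
  1: (1,0).acc=57  regs=<5,57>
  1: (1,1).acc=0  regs=<0,0>
  2: (0,1).acc=48  regs=<6,48>
  2: (1,0).acc=93  regs=<9,93>
  2: (1,1).acc=47  regs=<5,47>
  3: (0,1).acc=40  regs=<5,40>
  3: (1,0).acc=80  regs=<8,80>
  3: (1,1).acc=75  regs=<9,75>

PE[1][1].acc = 75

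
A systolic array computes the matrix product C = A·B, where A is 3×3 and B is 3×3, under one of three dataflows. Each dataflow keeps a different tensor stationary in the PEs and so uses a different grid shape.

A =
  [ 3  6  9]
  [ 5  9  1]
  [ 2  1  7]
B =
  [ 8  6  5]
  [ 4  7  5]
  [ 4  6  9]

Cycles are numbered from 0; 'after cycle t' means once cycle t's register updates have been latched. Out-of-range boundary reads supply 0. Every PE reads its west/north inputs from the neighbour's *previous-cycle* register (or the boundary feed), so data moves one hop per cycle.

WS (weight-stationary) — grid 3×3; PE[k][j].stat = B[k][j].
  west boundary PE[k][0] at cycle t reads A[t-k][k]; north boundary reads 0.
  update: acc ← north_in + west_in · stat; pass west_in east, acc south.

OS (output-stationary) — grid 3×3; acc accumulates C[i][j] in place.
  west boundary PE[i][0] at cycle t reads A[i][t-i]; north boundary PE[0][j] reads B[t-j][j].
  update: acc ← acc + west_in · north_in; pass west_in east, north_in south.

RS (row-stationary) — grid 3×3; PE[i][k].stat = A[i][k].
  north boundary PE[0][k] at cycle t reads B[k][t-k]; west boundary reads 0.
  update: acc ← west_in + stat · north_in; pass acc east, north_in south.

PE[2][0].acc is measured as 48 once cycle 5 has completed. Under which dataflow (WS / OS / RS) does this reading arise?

dataflow = OS

WS [3×3] PE[2][0] across cycles:
  cycle 0: PE[2][0] → acc 0, east 0, south 0
  cycle 1: PE[2][0] → acc 0, east 0, south 0
  cycle 2: PE[2][0] → acc 84, east 9, south 84
  cycle 3: PE[2][0] → acc 80, east 1, south 80
  cycle 4: PE[2][0] → acc 48, east 7, south 48
  cycle 5: PE[2][0] → acc 0, east 0, south 0
OS [3×3] PE[2][0] across cycles:
  cycle 0: PE[2][0] → acc 0, east 0, south 0
  cycle 1: PE[2][0] → acc 0, east 0, south 0
  cycle 2: PE[2][0] → acc 16, east 2, south 8
  cycle 3: PE[2][0] → acc 20, east 1, south 4
  cycle 4: PE[2][0] → acc 48, east 7, south 4
  cycle 5: PE[2][0] → acc 48, east 0, south 0
RS [3×3] PE[2][0] across cycles:
  cycle 0: PE[2][0] → acc 0, east 0, south 0
  cycle 1: PE[2][0] → acc 0, east 0, south 0
  cycle 2: PE[2][0] → acc 16, east 16, south 8
  cycle 3: PE[2][0] → acc 12, east 12, south 6
  cycle 4: PE[2][0] → acc 10, east 10, south 5
  cycle 5: PE[2][0] → acc 0, east 0, south 0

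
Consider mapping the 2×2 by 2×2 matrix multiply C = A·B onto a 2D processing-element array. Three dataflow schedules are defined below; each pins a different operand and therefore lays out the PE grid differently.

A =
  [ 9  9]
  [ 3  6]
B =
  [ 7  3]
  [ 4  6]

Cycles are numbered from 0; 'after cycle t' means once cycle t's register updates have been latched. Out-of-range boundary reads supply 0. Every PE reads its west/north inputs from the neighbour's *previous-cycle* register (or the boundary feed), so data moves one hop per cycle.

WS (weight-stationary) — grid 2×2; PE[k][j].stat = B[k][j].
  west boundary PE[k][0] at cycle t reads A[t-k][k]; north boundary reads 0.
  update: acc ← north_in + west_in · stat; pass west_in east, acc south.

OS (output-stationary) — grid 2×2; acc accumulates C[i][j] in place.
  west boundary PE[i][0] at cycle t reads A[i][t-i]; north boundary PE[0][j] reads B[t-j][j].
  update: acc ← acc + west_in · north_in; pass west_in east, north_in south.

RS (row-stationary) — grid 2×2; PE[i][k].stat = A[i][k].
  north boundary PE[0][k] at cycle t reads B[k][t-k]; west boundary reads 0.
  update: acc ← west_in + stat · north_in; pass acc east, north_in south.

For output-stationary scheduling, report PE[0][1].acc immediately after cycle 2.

OS on a 2×2 grid — tracing PE[0][1] and its feeders:
  0: (0,0).acc=63  regs=<9,7>
  0: (0,1).acc=0  regs=<0,0>
  1: (0,0).acc=99  regs=<9,4>
  1: (0,1).acc=27  regs=<9,3>
  2: (0,0).acc=99  regs=<0,0>
  2: (0,1).acc=81  regs=<9,6>

PE[0][1].acc = 81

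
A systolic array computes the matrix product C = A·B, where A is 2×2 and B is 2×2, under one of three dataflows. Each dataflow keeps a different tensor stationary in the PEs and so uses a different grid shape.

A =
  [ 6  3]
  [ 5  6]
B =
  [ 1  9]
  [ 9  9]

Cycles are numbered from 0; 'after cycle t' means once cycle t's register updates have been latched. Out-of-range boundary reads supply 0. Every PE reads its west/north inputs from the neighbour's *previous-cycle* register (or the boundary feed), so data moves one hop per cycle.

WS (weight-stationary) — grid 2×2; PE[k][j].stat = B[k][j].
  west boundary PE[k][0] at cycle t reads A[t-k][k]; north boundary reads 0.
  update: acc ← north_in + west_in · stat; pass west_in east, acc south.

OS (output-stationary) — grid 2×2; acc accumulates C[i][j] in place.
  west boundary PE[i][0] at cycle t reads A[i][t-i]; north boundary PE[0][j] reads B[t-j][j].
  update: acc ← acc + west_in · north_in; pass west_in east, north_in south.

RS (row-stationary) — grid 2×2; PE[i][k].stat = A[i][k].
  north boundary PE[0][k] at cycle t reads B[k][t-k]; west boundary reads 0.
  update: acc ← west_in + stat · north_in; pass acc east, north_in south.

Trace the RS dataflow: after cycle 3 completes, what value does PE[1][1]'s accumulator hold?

RS 2×2: PE[1][1] cycle-by-cycle (with neighbour feeds):
  step 0 · PE0,1: acc=0; fwd→0 fwd↓0
  step 0 · PE1,0: acc=0; fwd→0 fwd↓0
  step 0 · PE1,1: acc=0; fwd→0 fwd↓0
  step 1 · PE0,1: acc=33; fwd→33 fwd↓9
  step 1 · PE1,0: acc=5; fwd→5 fwd↓1
  step 1 · PE1,1: acc=0; fwd→0 fwd↓0
  step 2 · PE0,1: acc=81; fwd→81 fwd↓9
  step 2 · PE1,0: acc=45; fwd→45 fwd↓9
  step 2 · PE1,1: acc=59; fwd→59 fwd↓9
  step 3 · PE0,1: acc=0; fwd→0 fwd↓0
  step 3 · PE1,0: acc=0; fwd→0 fwd↓0
  step 3 · PE1,1: acc=99; fwd→99 fwd↓9

PE[1][1].acc = 99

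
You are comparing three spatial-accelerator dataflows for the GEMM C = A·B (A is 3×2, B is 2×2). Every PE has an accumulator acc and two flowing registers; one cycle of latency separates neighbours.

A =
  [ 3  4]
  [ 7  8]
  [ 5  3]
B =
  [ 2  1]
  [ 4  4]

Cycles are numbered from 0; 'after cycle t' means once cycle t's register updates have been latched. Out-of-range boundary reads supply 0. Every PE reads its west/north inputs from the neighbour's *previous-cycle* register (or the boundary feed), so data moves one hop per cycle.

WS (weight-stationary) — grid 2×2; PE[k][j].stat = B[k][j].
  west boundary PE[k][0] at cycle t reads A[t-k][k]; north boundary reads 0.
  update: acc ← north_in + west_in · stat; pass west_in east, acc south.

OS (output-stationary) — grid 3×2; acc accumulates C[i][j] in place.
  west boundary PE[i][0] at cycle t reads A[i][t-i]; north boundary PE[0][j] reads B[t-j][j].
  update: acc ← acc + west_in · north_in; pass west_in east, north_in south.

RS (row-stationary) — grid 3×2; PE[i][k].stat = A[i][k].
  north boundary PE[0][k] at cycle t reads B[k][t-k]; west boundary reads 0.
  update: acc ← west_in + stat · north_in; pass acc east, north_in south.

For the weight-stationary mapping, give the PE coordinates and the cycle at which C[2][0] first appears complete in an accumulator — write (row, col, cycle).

WS: C[2][0] accumulates in PE[1][0]:
  [0] (1,0) acc=0 (h:0 v:0)
  [1] (1,0) acc=22 (h:4 v:22)
  [2] (1,0) acc=46 (h:8 v:46)
  [3] (1,0) acc=22 (h:3 v:22)

(row, col, cycle) = (1, 0, 3)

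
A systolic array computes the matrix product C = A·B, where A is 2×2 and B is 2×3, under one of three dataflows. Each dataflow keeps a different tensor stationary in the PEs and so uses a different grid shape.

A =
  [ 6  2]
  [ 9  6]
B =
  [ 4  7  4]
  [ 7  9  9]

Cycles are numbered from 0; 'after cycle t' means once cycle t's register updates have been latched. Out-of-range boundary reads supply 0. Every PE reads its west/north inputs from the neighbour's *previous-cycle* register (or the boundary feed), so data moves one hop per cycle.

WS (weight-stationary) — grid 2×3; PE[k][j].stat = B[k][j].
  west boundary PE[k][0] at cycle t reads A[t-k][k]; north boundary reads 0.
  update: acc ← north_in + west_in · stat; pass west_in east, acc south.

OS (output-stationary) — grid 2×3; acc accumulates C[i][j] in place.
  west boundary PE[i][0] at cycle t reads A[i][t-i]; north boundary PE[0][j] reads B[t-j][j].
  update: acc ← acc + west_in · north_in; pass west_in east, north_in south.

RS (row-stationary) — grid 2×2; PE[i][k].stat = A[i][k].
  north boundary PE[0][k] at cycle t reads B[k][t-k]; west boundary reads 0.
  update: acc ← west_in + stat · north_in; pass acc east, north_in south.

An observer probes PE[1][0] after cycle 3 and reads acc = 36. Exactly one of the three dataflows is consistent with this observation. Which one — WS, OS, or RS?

dataflow = RS

WS [2×3] PE[1][0] across cycles:
  step 0 · PE1,0: acc=0; fwd→0 fwd↓0
  step 1 · PE1,0: acc=38; fwd→2 fwd↓38
  step 2 · PE1,0: acc=78; fwd→6 fwd↓78
  step 3 · PE1,0: acc=0; fwd→0 fwd↓0
OS [2×3] PE[1][0] across cycles:
  step 0 · PE1,0: acc=0; fwd→0 fwd↓0
  step 1 · PE1,0: acc=36; fwd→9 fwd↓4
  step 2 · PE1,0: acc=78; fwd→6 fwd↓7
  step 3 · PE1,0: acc=78; fwd→0 fwd↓0
RS [2×2] PE[1][0] across cycles:
  step 0 · PE1,0: acc=0; fwd→0 fwd↓0
  step 1 · PE1,0: acc=36; fwd→36 fwd↓4
  step 2 · PE1,0: acc=63; fwd→63 fwd↓7
  step 3 · PE1,0: acc=36; fwd→36 fwd↓4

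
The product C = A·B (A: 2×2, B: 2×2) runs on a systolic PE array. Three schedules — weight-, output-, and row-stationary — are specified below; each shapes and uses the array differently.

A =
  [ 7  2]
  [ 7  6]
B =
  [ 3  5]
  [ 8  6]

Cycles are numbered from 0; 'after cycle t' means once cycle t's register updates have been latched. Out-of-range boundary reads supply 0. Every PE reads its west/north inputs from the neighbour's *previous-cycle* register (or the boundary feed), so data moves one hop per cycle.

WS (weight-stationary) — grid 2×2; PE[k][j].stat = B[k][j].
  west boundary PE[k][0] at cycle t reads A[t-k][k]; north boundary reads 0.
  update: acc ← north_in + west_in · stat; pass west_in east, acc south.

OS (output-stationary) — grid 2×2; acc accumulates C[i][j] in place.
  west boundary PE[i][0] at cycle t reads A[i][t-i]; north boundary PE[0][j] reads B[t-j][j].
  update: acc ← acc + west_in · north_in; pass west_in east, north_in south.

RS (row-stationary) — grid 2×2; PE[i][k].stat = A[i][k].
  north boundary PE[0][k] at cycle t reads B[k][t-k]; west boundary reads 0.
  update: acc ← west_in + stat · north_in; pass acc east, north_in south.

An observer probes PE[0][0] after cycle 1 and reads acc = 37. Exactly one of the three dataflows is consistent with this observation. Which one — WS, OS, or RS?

Under WS (2×2), PE[0][0]:
  [0] (0,0) acc=21 (h:7 v:21)
  [1] (0,0) acc=21 (h:7 v:21)
Under OS (2×2), PE[0][0]:
  [0] (0,0) acc=21 (h:7 v:3)
  [1] (0,0) acc=37 (h:2 v:8)
Under RS (2×2), PE[0][0]:
  [0] (0,0) acc=21 (h:21 v:3)
  [1] (0,0) acc=35 (h:35 v:5)

dataflow = OS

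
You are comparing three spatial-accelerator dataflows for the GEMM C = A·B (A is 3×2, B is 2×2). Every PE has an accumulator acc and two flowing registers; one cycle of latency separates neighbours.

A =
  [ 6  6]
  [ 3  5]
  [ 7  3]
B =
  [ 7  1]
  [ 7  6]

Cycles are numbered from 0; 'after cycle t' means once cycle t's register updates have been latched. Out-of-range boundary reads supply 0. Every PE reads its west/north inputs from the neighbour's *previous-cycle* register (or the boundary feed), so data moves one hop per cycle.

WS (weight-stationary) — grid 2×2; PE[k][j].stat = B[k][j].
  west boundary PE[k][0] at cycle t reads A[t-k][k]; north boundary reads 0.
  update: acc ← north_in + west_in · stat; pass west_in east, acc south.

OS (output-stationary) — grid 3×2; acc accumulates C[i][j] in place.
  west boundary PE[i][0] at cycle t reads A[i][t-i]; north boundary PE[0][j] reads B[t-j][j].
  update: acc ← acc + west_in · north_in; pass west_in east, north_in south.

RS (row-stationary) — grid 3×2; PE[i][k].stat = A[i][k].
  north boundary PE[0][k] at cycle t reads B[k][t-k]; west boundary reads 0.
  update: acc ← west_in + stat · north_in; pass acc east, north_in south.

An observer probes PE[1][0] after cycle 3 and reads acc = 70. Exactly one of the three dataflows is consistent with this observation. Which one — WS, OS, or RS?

Under WS (2×2), PE[1][0]:
  c0 r1c0: 0 / 0 / 0
  c1 r1c0: 84 / 6 / 84
  c2 r1c0: 56 / 5 / 56
  c3 r1c0: 70 / 3 / 70
Under OS (3×2), PE[1][0]:
  c0 r1c0: 0 / 0 / 0
  c1 r1c0: 21 / 3 / 7
  c2 r1c0: 56 / 5 / 7
  c3 r1c0: 56 / 0 / 0
Under RS (3×2), PE[1][0]:
  c0 r1c0: 0 / 0 / 0
  c1 r1c0: 21 / 21 / 7
  c2 r1c0: 3 / 3 / 1
  c3 r1c0: 0 / 0 / 0

dataflow = WS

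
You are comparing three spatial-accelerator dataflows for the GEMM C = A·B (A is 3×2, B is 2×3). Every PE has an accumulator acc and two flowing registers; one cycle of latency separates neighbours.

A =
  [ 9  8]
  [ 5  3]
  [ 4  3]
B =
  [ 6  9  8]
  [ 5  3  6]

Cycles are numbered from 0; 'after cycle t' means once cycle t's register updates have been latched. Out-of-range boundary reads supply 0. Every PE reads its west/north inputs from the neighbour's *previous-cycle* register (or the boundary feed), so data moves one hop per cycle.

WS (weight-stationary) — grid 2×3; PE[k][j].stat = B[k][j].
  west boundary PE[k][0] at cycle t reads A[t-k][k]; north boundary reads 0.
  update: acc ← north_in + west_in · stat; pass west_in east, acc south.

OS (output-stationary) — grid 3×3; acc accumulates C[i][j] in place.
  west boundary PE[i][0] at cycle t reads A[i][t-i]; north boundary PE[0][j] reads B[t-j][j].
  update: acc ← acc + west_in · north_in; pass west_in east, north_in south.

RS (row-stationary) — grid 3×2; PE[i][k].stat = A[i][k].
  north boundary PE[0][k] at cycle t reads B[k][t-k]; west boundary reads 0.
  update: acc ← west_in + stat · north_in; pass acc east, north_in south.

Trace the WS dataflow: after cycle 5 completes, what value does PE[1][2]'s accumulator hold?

PE[1][2].acc = 50

WS on a 2×3 grid — tracing PE[1][2] and its feeders:
  t=0 PE[0][2]: acc=0 h=0 v=0
  t=0 PE[1][1]: acc=0 h=0 v=0
  t=0 PE[1][2]: acc=0 h=0 v=0
  t=1 PE[0][2]: acc=0 h=0 v=0
  t=1 PE[1][1]: acc=0 h=0 v=0
  t=1 PE[1][2]: acc=0 h=0 v=0
  t=2 PE[0][2]: acc=72 h=9 v=72
  t=2 PE[1][1]: acc=105 h=8 v=105
  t=2 PE[1][2]: acc=0 h=0 v=0
  t=3 PE[0][2]: acc=40 h=5 v=40
  t=3 PE[1][1]: acc=54 h=3 v=54
  t=3 PE[1][2]: acc=120 h=8 v=120
  t=4 PE[0][2]: acc=32 h=4 v=32
  t=4 PE[1][1]: acc=45 h=3 v=45
  t=4 PE[1][2]: acc=58 h=3 v=58
  t=5 PE[0][2]: acc=0 h=0 v=0
  t=5 PE[1][1]: acc=0 h=0 v=0
  t=5 PE[1][2]: acc=50 h=3 v=50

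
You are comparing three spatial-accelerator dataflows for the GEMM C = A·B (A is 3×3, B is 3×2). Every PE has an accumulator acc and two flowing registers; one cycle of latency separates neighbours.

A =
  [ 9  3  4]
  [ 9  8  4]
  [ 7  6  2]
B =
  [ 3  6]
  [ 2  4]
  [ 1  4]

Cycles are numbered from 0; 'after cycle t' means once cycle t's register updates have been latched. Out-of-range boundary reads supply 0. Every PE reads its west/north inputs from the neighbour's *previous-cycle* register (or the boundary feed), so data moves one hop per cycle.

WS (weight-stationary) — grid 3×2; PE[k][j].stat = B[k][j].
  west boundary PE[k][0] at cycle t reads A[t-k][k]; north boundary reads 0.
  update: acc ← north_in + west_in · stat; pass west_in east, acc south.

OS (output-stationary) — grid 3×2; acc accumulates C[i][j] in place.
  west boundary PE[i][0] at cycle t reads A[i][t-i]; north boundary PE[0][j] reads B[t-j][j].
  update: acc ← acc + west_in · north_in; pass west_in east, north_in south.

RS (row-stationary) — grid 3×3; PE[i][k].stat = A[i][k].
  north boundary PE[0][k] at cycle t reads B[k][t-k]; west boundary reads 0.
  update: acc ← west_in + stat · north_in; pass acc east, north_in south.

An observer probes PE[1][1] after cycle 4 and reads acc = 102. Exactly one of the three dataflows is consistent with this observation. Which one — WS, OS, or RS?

dataflow = OS

WS (3×2 grid), PE[1][1]:
  t=0 PE[1][1]: acc=0 h=0 v=0
  t=1 PE[1][1]: acc=0 h=0 v=0
  t=2 PE[1][1]: acc=66 h=3 v=66
  t=3 PE[1][1]: acc=86 h=8 v=86
  t=4 PE[1][1]: acc=66 h=6 v=66
OS (3×2 grid), PE[1][1]:
  t=0 PE[1][1]: acc=0 h=0 v=0
  t=1 PE[1][1]: acc=0 h=0 v=0
  t=2 PE[1][1]: acc=54 h=9 v=6
  t=3 PE[1][1]: acc=86 h=8 v=4
  t=4 PE[1][1]: acc=102 h=4 v=4
RS (3×3 grid), PE[1][1]:
  t=0 PE[1][1]: acc=0 h=0 v=0
  t=1 PE[1][1]: acc=0 h=0 v=0
  t=2 PE[1][1]: acc=43 h=43 v=2
  t=3 PE[1][1]: acc=86 h=86 v=4
  t=4 PE[1][1]: acc=0 h=0 v=0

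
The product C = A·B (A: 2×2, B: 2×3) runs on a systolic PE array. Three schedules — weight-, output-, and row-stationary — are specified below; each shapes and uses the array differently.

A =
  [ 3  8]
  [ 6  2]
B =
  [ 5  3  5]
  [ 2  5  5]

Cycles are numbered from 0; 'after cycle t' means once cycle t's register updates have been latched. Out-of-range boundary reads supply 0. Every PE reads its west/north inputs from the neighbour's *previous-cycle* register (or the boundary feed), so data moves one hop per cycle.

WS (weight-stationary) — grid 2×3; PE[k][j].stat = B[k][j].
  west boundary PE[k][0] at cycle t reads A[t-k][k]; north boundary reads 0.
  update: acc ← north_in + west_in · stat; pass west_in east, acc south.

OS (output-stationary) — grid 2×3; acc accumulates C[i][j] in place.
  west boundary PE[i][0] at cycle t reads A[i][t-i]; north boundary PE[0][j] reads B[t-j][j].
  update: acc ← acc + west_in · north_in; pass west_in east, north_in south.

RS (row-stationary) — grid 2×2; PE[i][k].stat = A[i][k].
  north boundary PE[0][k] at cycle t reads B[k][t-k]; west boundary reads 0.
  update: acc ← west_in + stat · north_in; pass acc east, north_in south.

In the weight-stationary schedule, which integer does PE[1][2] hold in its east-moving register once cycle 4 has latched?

WS 2×3: PE[1][2] cycle-by-cycle (with neighbour feeds):
  cycle 0: PE[0][2] → acc 0, east 0, south 0
  cycle 0: PE[1][1] → acc 0, east 0, south 0
  cycle 0: PE[1][2] → acc 0, east 0, south 0
  cycle 1: PE[0][2] → acc 0, east 0, south 0
  cycle 1: PE[1][1] → acc 0, east 0, south 0
  cycle 1: PE[1][2] → acc 0, east 0, south 0
  cycle 2: PE[0][2] → acc 15, east 3, south 15
  cycle 2: PE[1][1] → acc 49, east 8, south 49
  cycle 2: PE[1][2] → acc 0, east 0, south 0
  cycle 3: PE[0][2] → acc 30, east 6, south 30
  cycle 3: PE[1][1] → acc 28, east 2, south 28
  cycle 3: PE[1][2] → acc 55, east 8, south 55
  cycle 4: PE[0][2] → acc 0, east 0, south 0
  cycle 4: PE[1][1] → acc 0, east 0, south 0
  cycle 4: PE[1][2] → acc 40, east 2, south 40

register = 2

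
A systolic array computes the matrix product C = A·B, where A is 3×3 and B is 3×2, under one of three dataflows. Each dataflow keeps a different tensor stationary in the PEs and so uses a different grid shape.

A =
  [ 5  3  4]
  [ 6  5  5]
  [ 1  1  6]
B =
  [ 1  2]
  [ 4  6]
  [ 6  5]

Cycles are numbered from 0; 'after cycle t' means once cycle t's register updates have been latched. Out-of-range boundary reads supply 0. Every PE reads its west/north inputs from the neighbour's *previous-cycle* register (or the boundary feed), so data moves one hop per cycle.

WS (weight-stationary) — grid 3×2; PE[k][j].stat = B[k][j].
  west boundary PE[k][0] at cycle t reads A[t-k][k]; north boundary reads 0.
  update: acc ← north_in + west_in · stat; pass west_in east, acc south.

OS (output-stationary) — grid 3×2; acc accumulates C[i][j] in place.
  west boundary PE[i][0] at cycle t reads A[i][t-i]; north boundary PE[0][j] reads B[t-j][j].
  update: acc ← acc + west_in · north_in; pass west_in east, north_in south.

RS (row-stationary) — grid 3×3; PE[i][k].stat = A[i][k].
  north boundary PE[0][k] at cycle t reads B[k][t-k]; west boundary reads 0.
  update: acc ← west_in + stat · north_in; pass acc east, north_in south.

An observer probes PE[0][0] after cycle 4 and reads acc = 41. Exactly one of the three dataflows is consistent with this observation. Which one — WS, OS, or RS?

WS (3×2 grid), PE[0][0]:
  0: (0,0).acc=5  regs=<5,5>
  1: (0,0).acc=6  regs=<6,6>
  2: (0,0).acc=1  regs=<1,1>
  3: (0,0).acc=0  regs=<0,0>
  4: (0,0).acc=0  regs=<0,0>
OS (3×2 grid), PE[0][0]:
  0: (0,0).acc=5  regs=<5,1>
  1: (0,0).acc=17  regs=<3,4>
  2: (0,0).acc=41  regs=<4,6>
  3: (0,0).acc=41  regs=<0,0>
  4: (0,0).acc=41  regs=<0,0>
RS (3×3 grid), PE[0][0]:
  0: (0,0).acc=5  regs=<5,1>
  1: (0,0).acc=10  regs=<10,2>
  2: (0,0).acc=0  regs=<0,0>
  3: (0,0).acc=0  regs=<0,0>
  4: (0,0).acc=0  regs=<0,0>

dataflow = OS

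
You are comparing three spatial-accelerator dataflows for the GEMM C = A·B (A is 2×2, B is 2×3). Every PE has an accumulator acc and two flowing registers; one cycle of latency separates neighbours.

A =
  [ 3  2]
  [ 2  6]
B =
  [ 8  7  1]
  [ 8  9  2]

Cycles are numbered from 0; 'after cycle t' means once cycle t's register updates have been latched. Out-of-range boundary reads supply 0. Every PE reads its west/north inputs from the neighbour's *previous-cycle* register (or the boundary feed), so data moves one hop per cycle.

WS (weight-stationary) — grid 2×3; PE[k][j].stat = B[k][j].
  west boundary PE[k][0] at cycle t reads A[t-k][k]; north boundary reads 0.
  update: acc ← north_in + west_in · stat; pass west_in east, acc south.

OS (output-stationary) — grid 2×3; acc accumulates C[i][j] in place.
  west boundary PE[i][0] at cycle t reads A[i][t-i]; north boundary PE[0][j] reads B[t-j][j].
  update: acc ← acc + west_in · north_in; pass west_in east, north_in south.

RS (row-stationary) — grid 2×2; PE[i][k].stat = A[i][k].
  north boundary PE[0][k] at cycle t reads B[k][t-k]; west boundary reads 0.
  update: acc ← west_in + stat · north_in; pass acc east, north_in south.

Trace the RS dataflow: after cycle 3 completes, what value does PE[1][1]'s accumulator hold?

PE[1][1].acc = 68

RS (2×2). Following PE[1][1] plus its west/north inputs:
  0: (0,1).acc=0  regs=<0,0>
  0: (1,0).acc=0  regs=<0,0>
  0: (1,1).acc=0  regs=<0,0>
  1: (0,1).acc=40  regs=<40,8>
  1: (1,0).acc=16  regs=<16,8>
  1: (1,1).acc=0  regs=<0,0>
  2: (0,1).acc=39  regs=<39,9>
  2: (1,0).acc=14  regs=<14,7>
  2: (1,1).acc=64  regs=<64,8>
  3: (0,1).acc=7  regs=<7,2>
  3: (1,0).acc=2  regs=<2,1>
  3: (1,1).acc=68  regs=<68,9>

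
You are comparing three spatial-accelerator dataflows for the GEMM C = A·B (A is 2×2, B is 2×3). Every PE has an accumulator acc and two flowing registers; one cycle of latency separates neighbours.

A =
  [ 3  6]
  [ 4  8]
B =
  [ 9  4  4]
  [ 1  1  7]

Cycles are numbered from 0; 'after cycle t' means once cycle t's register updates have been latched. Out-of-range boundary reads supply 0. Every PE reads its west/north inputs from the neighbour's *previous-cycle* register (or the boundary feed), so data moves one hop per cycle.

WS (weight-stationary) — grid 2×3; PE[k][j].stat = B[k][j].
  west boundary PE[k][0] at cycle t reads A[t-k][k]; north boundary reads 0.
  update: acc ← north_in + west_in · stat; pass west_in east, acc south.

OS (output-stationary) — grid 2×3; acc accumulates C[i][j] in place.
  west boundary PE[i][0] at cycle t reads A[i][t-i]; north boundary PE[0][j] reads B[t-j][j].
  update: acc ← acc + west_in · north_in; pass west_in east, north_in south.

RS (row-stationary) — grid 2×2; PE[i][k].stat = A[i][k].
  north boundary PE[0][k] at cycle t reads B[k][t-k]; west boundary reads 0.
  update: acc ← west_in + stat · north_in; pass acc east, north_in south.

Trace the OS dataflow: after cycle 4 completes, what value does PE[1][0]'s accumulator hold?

PE[1][0].acc = 44

Tracing OS — 2×3 array, target PE[1][0]:
  cycle 0: PE[0][0] → acc 27, east 3, south 9
  cycle 0: PE[1][0] → acc 0, east 0, south 0
  cycle 1: PE[0][0] → acc 33, east 6, south 1
  cycle 1: PE[1][0] → acc 36, east 4, south 9
  cycle 2: PE[0][0] → acc 33, east 0, south 0
  cycle 2: PE[1][0] → acc 44, east 8, south 1
  cycle 3: PE[0][0] → acc 33, east 0, south 0
  cycle 3: PE[1][0] → acc 44, east 0, south 0
  cycle 4: PE[0][0] → acc 33, east 0, south 0
  cycle 4: PE[1][0] → acc 44, east 0, south 0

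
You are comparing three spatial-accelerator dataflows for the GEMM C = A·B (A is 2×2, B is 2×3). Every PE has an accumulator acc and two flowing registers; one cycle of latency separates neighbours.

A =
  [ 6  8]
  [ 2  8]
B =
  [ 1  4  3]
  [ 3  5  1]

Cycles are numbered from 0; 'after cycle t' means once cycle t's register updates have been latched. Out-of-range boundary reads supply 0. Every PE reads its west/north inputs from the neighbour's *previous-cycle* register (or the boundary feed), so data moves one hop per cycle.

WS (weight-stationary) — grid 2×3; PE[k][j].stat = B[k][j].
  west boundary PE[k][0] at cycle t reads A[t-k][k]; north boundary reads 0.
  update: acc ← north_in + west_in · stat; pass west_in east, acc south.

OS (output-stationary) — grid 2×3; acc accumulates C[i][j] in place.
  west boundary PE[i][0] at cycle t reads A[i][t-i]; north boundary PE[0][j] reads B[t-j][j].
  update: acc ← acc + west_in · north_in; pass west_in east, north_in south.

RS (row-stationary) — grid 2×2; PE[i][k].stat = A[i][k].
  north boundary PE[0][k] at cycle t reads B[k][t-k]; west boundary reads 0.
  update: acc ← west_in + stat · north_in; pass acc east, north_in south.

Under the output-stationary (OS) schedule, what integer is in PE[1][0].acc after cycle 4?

OS on a 2×3 grid — tracing PE[1][0] and its feeders:
  0: (0,0).acc=6  regs=<6,1>
  0: (1,0).acc=0  regs=<0,0>
  1: (0,0).acc=30  regs=<8,3>
  1: (1,0).acc=2  regs=<2,1>
  2: (0,0).acc=30  regs=<0,0>
  2: (1,0).acc=26  regs=<8,3>
  3: (0,0).acc=30  regs=<0,0>
  3: (1,0).acc=26  regs=<0,0>
  4: (0,0).acc=30  regs=<0,0>
  4: (1,0).acc=26  regs=<0,0>

PE[1][0].acc = 26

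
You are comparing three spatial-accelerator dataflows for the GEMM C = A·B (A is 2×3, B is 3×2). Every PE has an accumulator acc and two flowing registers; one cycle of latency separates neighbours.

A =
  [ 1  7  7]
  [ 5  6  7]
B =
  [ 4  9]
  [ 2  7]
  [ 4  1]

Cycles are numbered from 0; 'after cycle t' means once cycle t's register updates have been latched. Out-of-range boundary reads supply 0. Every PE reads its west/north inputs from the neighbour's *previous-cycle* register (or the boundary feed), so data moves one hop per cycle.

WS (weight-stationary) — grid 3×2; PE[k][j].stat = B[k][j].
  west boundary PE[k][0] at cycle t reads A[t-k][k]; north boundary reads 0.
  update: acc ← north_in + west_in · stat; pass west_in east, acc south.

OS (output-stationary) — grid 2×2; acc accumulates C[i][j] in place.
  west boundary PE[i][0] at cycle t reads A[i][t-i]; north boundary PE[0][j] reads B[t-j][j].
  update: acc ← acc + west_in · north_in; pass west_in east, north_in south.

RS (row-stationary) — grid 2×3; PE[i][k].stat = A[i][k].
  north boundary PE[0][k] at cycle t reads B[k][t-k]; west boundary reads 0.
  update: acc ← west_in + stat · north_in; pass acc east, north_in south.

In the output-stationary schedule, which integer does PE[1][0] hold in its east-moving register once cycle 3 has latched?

OS 2×2: PE[1][0] cycle-by-cycle (with neighbour feeds):
  [0] (0,0) acc=4 (h:1 v:4)
  [0] (1,0) acc=0 (h:0 v:0)
  [1] (0,0) acc=18 (h:7 v:2)
  [1] (1,0) acc=20 (h:5 v:4)
  [2] (0,0) acc=46 (h:7 v:4)
  [2] (1,0) acc=32 (h:6 v:2)
  [3] (0,0) acc=46 (h:0 v:0)
  [3] (1,0) acc=60 (h:7 v:4)

register = 7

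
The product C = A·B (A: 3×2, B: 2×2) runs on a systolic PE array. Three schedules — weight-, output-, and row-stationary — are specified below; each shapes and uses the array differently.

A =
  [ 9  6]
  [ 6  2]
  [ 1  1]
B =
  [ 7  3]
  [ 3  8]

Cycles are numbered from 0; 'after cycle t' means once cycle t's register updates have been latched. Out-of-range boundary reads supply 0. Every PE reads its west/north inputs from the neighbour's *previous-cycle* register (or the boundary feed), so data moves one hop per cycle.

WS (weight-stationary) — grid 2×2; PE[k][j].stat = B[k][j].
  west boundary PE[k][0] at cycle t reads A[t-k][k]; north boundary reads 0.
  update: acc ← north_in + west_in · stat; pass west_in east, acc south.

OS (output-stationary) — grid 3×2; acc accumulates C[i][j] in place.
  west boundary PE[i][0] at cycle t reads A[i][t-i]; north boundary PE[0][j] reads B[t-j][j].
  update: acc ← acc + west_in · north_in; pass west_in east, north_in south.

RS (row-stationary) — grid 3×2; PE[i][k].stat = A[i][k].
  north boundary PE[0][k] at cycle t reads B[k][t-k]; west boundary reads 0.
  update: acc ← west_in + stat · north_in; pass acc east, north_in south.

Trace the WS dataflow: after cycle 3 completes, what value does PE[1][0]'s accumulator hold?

PE[1][0].acc = 10

WS on a 2×2 grid — tracing PE[1][0] and its feeders:
  step 0 · PE0,0: acc=63; fwd→9 fwd↓63
  step 0 · PE1,0: acc=0; fwd→0 fwd↓0
  step 1 · PE0,0: acc=42; fwd→6 fwd↓42
  step 1 · PE1,0: acc=81; fwd→6 fwd↓81
  step 2 · PE0,0: acc=7; fwd→1 fwd↓7
  step 2 · PE1,0: acc=48; fwd→2 fwd↓48
  step 3 · PE0,0: acc=0; fwd→0 fwd↓0
  step 3 · PE1,0: acc=10; fwd→1 fwd↓10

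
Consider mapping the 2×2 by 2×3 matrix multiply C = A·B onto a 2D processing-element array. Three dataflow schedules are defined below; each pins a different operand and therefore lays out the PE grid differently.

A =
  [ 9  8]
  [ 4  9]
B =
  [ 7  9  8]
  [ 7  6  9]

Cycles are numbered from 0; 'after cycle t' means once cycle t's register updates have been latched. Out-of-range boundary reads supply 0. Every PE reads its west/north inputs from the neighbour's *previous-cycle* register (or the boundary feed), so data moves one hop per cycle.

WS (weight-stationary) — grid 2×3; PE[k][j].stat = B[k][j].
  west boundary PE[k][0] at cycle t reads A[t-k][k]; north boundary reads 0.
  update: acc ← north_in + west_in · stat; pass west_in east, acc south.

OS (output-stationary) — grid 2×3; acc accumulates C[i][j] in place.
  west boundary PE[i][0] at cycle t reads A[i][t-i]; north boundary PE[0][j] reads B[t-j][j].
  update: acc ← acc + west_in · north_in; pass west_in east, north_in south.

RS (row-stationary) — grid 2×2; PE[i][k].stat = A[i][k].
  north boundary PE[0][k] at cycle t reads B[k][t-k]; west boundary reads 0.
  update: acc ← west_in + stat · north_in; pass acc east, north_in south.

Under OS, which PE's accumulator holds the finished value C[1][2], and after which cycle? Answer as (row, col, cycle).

(row, col, cycle) = (1, 2, 4)

OS: C[1][2] accumulates in PE[1][2]:
  @0  [1,2]  acc 0  |  →0  ↓0
  @1  [1,2]  acc 0  |  →0  ↓0
  @2  [1,2]  acc 0  |  →0  ↓0
  @3  [1,2]  acc 32  |  →4  ↓8
  @4  [1,2]  acc 113  |  →9  ↓9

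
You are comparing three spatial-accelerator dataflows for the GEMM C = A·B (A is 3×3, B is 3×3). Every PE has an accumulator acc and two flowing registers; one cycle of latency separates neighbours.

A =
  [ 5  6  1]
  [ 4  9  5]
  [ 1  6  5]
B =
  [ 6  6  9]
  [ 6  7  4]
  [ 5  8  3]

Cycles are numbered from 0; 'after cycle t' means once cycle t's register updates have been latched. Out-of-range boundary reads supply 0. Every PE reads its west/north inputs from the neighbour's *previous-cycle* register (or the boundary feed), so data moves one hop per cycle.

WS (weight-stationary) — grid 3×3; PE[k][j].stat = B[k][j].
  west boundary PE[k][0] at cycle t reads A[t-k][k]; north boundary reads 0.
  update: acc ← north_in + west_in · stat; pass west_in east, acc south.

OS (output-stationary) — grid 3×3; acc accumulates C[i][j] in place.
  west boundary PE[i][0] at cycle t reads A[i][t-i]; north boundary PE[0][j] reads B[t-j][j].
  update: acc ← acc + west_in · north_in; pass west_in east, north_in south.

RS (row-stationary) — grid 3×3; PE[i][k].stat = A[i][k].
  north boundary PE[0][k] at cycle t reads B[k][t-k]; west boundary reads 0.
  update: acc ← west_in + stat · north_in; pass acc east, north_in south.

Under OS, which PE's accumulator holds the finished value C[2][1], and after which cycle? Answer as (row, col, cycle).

(row, col, cycle) = (2, 1, 5)

Under OS, C[2][1] lands at PE[2][1]:
  after 0 — PE[2][1] acc=0, pass-E 0, pass-S 0
  after 1 — PE[2][1] acc=0, pass-E 0, pass-S 0
  after 2 — PE[2][1] acc=0, pass-E 0, pass-S 0
  after 3 — PE[2][1] acc=6, pass-E 1, pass-S 6
  after 4 — PE[2][1] acc=48, pass-E 6, pass-S 7
  after 5 — PE[2][1] acc=88, pass-E 5, pass-S 8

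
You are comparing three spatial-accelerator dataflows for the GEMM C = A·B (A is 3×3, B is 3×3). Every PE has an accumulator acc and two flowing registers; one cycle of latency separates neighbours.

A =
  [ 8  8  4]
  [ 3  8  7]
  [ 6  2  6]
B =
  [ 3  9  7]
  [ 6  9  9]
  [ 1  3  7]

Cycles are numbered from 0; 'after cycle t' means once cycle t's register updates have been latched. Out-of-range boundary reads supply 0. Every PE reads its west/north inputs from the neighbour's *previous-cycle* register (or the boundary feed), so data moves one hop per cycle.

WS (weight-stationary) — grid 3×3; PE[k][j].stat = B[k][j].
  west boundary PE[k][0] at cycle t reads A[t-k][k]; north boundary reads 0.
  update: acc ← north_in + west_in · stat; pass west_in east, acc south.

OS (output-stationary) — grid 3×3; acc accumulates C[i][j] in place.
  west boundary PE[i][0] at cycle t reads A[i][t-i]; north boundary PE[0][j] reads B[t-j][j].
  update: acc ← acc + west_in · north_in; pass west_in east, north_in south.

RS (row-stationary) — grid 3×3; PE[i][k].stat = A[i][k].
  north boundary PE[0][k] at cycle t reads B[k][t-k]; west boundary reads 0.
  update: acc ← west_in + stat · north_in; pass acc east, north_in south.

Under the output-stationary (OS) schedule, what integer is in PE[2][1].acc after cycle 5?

PE[2][1].acc = 90

OS (3×3). Following PE[2][1] plus its west/north inputs:
  cycle 0: PE[1][1] → acc 0, east 0, south 0
  cycle 0: PE[2][0] → acc 0, east 0, south 0
  cycle 0: PE[2][1] → acc 0, east 0, south 0
  cycle 1: PE[1][1] → acc 0, east 0, south 0
  cycle 1: PE[2][0] → acc 0, east 0, south 0
  cycle 1: PE[2][1] → acc 0, east 0, south 0
  cycle 2: PE[1][1] → acc 27, east 3, south 9
  cycle 2: PE[2][0] → acc 18, east 6, south 3
  cycle 2: PE[2][1] → acc 0, east 0, south 0
  cycle 3: PE[1][1] → acc 99, east 8, south 9
  cycle 3: PE[2][0] → acc 30, east 2, south 6
  cycle 3: PE[2][1] → acc 54, east 6, south 9
  cycle 4: PE[1][1] → acc 120, east 7, south 3
  cycle 4: PE[2][0] → acc 36, east 6, south 1
  cycle 4: PE[2][1] → acc 72, east 2, south 9
  cycle 5: PE[1][1] → acc 120, east 0, south 0
  cycle 5: PE[2][0] → acc 36, east 0, south 0
  cycle 5: PE[2][1] → acc 90, east 6, south 3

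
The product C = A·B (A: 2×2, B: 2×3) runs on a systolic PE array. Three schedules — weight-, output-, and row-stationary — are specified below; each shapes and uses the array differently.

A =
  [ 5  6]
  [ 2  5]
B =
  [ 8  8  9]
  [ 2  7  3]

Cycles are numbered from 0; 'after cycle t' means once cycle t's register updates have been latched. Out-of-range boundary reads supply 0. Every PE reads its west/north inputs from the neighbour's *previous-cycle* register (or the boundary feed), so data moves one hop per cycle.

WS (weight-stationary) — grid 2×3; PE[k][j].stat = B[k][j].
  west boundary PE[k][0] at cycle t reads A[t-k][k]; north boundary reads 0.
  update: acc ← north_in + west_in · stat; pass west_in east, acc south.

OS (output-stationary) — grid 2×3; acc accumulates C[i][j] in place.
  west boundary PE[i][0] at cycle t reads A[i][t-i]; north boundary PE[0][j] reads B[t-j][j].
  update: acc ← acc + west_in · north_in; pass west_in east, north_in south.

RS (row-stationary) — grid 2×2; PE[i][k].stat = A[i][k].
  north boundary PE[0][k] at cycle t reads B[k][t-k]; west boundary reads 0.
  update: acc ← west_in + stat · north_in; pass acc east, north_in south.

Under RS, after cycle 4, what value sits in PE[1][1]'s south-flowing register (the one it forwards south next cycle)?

register = 3

RS on a 2×2 grid — tracing PE[1][1] and its feeders:
  @0  [0,1]  acc 0  |  →0  ↓0
  @0  [1,0]  acc 0  |  →0  ↓0
  @0  [1,1]  acc 0  |  →0  ↓0
  @1  [0,1]  acc 52  |  →52  ↓2
  @1  [1,0]  acc 16  |  →16  ↓8
  @1  [1,1]  acc 0  |  →0  ↓0
  @2  [0,1]  acc 82  |  →82  ↓7
  @2  [1,0]  acc 16  |  →16  ↓8
  @2  [1,1]  acc 26  |  →26  ↓2
  @3  [0,1]  acc 63  |  →63  ↓3
  @3  [1,0]  acc 18  |  →18  ↓9
  @3  [1,1]  acc 51  |  →51  ↓7
  @4  [0,1]  acc 0  |  →0  ↓0
  @4  [1,0]  acc 0  |  →0  ↓0
  @4  [1,1]  acc 33  |  →33  ↓3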